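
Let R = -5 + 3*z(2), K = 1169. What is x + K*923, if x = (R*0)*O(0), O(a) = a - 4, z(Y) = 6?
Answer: 1078987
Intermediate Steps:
R = 13 (R = -5 + 3*6 = -5 + 18 = 13)
O(a) = -4 + a
x = 0 (x = (13*0)*(-4 + 0) = 0*(-4) = 0)
x + K*923 = 0 + 1169*923 = 0 + 1078987 = 1078987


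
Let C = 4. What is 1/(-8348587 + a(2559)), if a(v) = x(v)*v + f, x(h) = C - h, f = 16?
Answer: -1/14886816 ≈ -6.7174e-8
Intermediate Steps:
x(h) = 4 - h
a(v) = 16 + v*(4 - v) (a(v) = (4 - v)*v + 16 = v*(4 - v) + 16 = 16 + v*(4 - v))
1/(-8348587 + a(2559)) = 1/(-8348587 + (16 - 1*2559*(-4 + 2559))) = 1/(-8348587 + (16 - 1*2559*2555)) = 1/(-8348587 + (16 - 6538245)) = 1/(-8348587 - 6538229) = 1/(-14886816) = -1/14886816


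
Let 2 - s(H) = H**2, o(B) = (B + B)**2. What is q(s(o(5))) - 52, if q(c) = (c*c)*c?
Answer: -999400120044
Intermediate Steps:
o(B) = 4*B**2 (o(B) = (2*B)**2 = 4*B**2)
s(H) = 2 - H**2
q(c) = c**3 (q(c) = c**2*c = c**3)
q(s(o(5))) - 52 = (2 - (4*5**2)**2)**3 - 52 = (2 - (4*25)**2)**3 - 52 = (2 - 1*100**2)**3 - 52 = (2 - 1*10000)**3 - 52 = (2 - 10000)**3 - 52 = (-9998)**3 - 52 = -999400119992 - 52 = -999400120044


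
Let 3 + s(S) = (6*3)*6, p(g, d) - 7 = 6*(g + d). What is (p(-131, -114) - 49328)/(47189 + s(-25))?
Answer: -3907/3638 ≈ -1.0739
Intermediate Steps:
p(g, d) = 7 + 6*d + 6*g (p(g, d) = 7 + 6*(g + d) = 7 + 6*(d + g) = 7 + (6*d + 6*g) = 7 + 6*d + 6*g)
s(S) = 105 (s(S) = -3 + (6*3)*6 = -3 + 18*6 = -3 + 108 = 105)
(p(-131, -114) - 49328)/(47189 + s(-25)) = ((7 + 6*(-114) + 6*(-131)) - 49328)/(47189 + 105) = ((7 - 684 - 786) - 49328)/47294 = (-1463 - 49328)*(1/47294) = -50791*1/47294 = -3907/3638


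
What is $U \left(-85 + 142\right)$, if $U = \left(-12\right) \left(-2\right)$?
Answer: $1368$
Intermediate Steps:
$U = 24$
$U \left(-85 + 142\right) = 24 \left(-85 + 142\right) = 24 \cdot 57 = 1368$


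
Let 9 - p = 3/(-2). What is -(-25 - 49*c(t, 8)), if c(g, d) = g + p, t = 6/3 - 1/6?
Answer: 1888/3 ≈ 629.33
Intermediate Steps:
p = 21/2 (p = 9 - 3/(-2) = 9 - 3*(-1)/2 = 9 - 1*(-3/2) = 9 + 3/2 = 21/2 ≈ 10.500)
t = 11/6 (t = 6*(⅓) - 1*⅙ = 2 - ⅙ = 11/6 ≈ 1.8333)
c(g, d) = 21/2 + g (c(g, d) = g + 21/2 = 21/2 + g)
-(-25 - 49*c(t, 8)) = -(-25 - 49*(21/2 + 11/6)) = -(-25 - 49*37/3) = -(-25 - 1813/3) = -1*(-1888/3) = 1888/3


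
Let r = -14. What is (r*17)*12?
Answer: -2856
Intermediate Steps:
(r*17)*12 = -14*17*12 = -238*12 = -2856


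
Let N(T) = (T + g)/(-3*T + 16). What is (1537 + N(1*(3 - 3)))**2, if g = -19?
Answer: 603832329/256 ≈ 2.3587e+6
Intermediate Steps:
N(T) = (-19 + T)/(16 - 3*T) (N(T) = (T - 19)/(-3*T + 16) = (-19 + T)/(16 - 3*T))
(1537 + N(1*(3 - 3)))**2 = (1537 + (19 - (3 - 3))/(-16 + 3*(1*(3 - 3))))**2 = (1537 + (19 - 0)/(-16 + 3*(1*0)))**2 = (1537 + (19 - 1*0)/(-16 + 3*0))**2 = (1537 + (19 + 0)/(-16 + 0))**2 = (1537 + 19/(-16))**2 = (1537 - 1/16*19)**2 = (1537 - 19/16)**2 = (24573/16)**2 = 603832329/256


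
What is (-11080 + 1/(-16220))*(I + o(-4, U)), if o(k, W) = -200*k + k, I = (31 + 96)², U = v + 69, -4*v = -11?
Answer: -608344079385/3244 ≈ -1.8753e+8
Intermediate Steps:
v = 11/4 (v = -¼*(-11) = 11/4 ≈ 2.7500)
U = 287/4 (U = 11/4 + 69 = 287/4 ≈ 71.750)
I = 16129 (I = 127² = 16129)
o(k, W) = -199*k
(-11080 + 1/(-16220))*(I + o(-4, U)) = (-11080 + 1/(-16220))*(16129 - 199*(-4)) = (-11080 - 1/16220)*(16129 + 796) = -179717601/16220*16925 = -608344079385/3244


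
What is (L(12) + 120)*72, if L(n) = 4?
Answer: 8928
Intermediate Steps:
(L(12) + 120)*72 = (4 + 120)*72 = 124*72 = 8928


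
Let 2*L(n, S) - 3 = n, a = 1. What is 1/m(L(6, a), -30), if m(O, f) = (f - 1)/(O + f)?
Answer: 51/62 ≈ 0.82258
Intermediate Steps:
L(n, S) = 3/2 + n/2
m(O, f) = (-1 + f)/(O + f)
1/m(L(6, a), -30) = 1/((-1 - 30)/((3/2 + (½)*6) - 30)) = 1/(-31/((3/2 + 3) - 30)) = 1/(-31/(9/2 - 30)) = 1/(-31/(-51/2)) = 1/(-2/51*(-31)) = 1/(62/51) = 51/62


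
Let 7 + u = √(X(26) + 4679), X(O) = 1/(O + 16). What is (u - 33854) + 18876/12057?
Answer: -136081067/4019 + √8253798/42 ≈ -33791.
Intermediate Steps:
X(O) = 1/(16 + O)
u = -7 + √8253798/42 (u = -7 + √(1/(16 + 26) + 4679) = -7 + √(1/42 + 4679) = -7 + √(196519/42) = -7 + √8253798/42 ≈ 61.403)
(u - 33854) + 18876/12057 = ((-7 + √8253798/42) - 33854) + 18876/12057 = (-33861 + √8253798/42) + 18876*(1/12057) = (-33861 + √8253798/42) + 6292/4019 = -136081067/4019 + √8253798/42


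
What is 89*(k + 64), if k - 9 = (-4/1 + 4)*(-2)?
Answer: 6497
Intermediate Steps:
k = 9 (k = 9 + (-4/1 + 4)*(-2) = 9 + (-4*1 + 4)*(-2) = 9 + (-4 + 4)*(-2) = 9 + 0*(-2) = 9 + 0 = 9)
89*(k + 64) = 89*(9 + 64) = 89*73 = 6497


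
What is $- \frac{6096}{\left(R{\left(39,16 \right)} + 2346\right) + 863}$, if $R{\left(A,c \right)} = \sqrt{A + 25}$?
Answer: $- \frac{6096}{3217} \approx -1.8949$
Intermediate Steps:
$R{\left(A,c \right)} = \sqrt{25 + A}$
$- \frac{6096}{\left(R{\left(39,16 \right)} + 2346\right) + 863} = - \frac{6096}{\left(\sqrt{25 + 39} + 2346\right) + 863} = - \frac{6096}{\left(\sqrt{64} + 2346\right) + 863} = - \frac{6096}{\left(8 + 2346\right) + 863} = - \frac{6096}{2354 + 863} = - \frac{6096}{3217}$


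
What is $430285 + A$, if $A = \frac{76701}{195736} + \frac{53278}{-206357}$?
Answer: $\frac{404182774149883}{939337064} \approx 4.3029 \cdot 10^{5}$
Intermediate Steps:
$A = \frac{125566643}{939337064}$ ($A = 76701 \cdot \frac{1}{195736} + 53278 \left(- \frac{1}{206357}\right) = \frac{76701}{195736} - \frac{53278}{206357} = \frac{125566643}{939337064} \approx 0.13368$)
$430285 + A = 430285 + \frac{125566643}{939337064} = \frac{404182774149883}{939337064}$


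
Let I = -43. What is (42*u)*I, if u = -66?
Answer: 119196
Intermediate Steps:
(42*u)*I = (42*(-66))*(-43) = -2772*(-43) = 119196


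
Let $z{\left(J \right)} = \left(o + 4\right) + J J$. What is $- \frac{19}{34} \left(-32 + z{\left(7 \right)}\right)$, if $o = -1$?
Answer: $- \frac{190}{17} \approx -11.176$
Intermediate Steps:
$z{\left(J \right)} = 3 + J^{2}$ ($z{\left(J \right)} = \left(-1 + 4\right) + J J = 3 + J^{2}$)
$- \frac{19}{34} \left(-32 + z{\left(7 \right)}\right) = - \frac{19}{34} \left(-32 + \left(3 + 7^{2}\right)\right) = \left(-19\right) \frac{1}{34} \left(-32 + \left(3 + 49\right)\right) = - \frac{19 \left(-32 + 52\right)}{34} = \left(- \frac{19}{34}\right) 20 = - \frac{190}{17}$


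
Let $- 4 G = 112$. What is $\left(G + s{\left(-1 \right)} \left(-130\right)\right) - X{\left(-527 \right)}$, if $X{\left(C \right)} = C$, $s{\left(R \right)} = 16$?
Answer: $-1581$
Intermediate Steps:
$G = -28$ ($G = \left(- \frac{1}{4}\right) 112 = -28$)
$\left(G + s{\left(-1 \right)} \left(-130\right)\right) - X{\left(-527 \right)} = \left(-28 + 16 \left(-130\right)\right) - -527 = \left(-28 - 2080\right) + 527 = -2108 + 527 = -1581$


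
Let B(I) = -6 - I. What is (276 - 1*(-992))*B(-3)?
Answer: -3804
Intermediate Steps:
(276 - 1*(-992))*B(-3) = (276 - 1*(-992))*(-6 - 1*(-3)) = (276 + 992)*(-6 + 3) = 1268*(-3) = -3804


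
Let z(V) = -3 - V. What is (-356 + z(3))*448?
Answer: -162176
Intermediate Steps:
(-356 + z(3))*448 = (-356 + (-3 - 1*3))*448 = (-356 + (-3 - 3))*448 = (-356 - 6)*448 = -362*448 = -162176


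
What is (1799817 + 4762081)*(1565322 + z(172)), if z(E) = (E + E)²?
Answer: 11047992062884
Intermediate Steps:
z(E) = 4*E² (z(E) = (2*E)² = 4*E²)
(1799817 + 4762081)*(1565322 + z(172)) = (1799817 + 4762081)*(1565322 + 4*172²) = 6561898*(1565322 + 4*29584) = 6561898*(1565322 + 118336) = 6561898*1683658 = 11047992062884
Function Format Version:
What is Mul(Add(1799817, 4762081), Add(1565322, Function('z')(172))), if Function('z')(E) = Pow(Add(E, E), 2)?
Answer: 11047992062884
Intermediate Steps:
Function('z')(E) = Mul(4, Pow(E, 2)) (Function('z')(E) = Pow(Mul(2, E), 2) = Mul(4, Pow(E, 2)))
Mul(Add(1799817, 4762081), Add(1565322, Function('z')(172))) = Mul(Add(1799817, 4762081), Add(1565322, Mul(4, Pow(172, 2)))) = Mul(6561898, Add(1565322, Mul(4, 29584))) = Mul(6561898, Add(1565322, 118336)) = Mul(6561898, 1683658) = 11047992062884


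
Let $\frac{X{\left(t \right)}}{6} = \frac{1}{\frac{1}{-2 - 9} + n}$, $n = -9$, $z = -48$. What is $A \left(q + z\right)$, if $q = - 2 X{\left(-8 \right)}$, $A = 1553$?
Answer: $- \frac{1812351}{25} \approx -72494.0$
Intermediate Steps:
$X{\left(t \right)} = - \frac{33}{50}$ ($X{\left(t \right)} = \frac{6}{\frac{1}{-2 - 9} - 9} = \frac{6}{\frac{1}{-11} - 9} = \frac{6}{- \frac{1}{11} - 9} = \frac{6}{- \frac{100}{11}} = 6 \left(- \frac{11}{100}\right) = - \frac{33}{50}$)
$q = \frac{33}{25}$ ($q = \left(-2\right) \left(- \frac{33}{50}\right) = \frac{33}{25} \approx 1.32$)
$A \left(q + z\right) = 1553 \left(\frac{33}{25} - 48\right) = 1553 \left(- \frac{1167}{25}\right) = - \frac{1812351}{25}$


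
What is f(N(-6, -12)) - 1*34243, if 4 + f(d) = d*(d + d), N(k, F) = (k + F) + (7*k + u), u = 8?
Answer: -28839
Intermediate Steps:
N(k, F) = 8 + F + 8*k (N(k, F) = (k + F) + (7*k + 8) = (F + k) + (8 + 7*k) = 8 + F + 8*k)
f(d) = -4 + 2*d² (f(d) = -4 + d*(d + d) = -4 + d*(2*d) = -4 + 2*d²)
f(N(-6, -12)) - 1*34243 = (-4 + 2*(8 - 12 + 8*(-6))²) - 1*34243 = (-4 + 2*(8 - 12 - 48)²) - 34243 = (-4 + 2*(-52)²) - 34243 = (-4 + 2*2704) - 34243 = (-4 + 5408) - 34243 = 5404 - 34243 = -28839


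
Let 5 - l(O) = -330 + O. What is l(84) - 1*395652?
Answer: -395401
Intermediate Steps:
l(O) = 335 - O (l(O) = 5 - (-330 + O) = 5 + (330 - O) = 335 - O)
l(84) - 1*395652 = (335 - 1*84) - 1*395652 = (335 - 84) - 395652 = 251 - 395652 = -395401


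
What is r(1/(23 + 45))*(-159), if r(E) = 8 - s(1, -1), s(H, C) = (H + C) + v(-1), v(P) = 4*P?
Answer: -1908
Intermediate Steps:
s(H, C) = -4 + C + H (s(H, C) = (H + C) + 4*(-1) = (C + H) - 4 = -4 + C + H)
r(E) = 12 (r(E) = 8 - (-4 - 1 + 1) = 8 - 1*(-4) = 8 + 4 = 12)
r(1/(23 + 45))*(-159) = 12*(-159) = -1908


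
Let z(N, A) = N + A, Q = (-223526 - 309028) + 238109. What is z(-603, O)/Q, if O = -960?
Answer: 1563/294445 ≈ 0.0053083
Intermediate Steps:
Q = -294445 (Q = -532554 + 238109 = -294445)
z(N, A) = A + N
z(-603, O)/Q = (-960 - 603)/(-294445) = -1563*(-1/294445) = 1563/294445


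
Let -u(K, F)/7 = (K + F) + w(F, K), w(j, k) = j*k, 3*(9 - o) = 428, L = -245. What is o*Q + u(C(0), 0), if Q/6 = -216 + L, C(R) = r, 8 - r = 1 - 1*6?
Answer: 369631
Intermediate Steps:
r = 13 (r = 8 - (1 - 1*6) = 8 - (1 - 6) = 8 - 1*(-5) = 8 + 5 = 13)
C(R) = 13
o = -401/3 (o = 9 - 1/3*428 = 9 - 428/3 = -401/3 ≈ -133.67)
Q = -2766 (Q = 6*(-216 - 245) = 6*(-461) = -2766)
u(K, F) = -7*F - 7*K - 7*F*K (u(K, F) = -7*((K + F) + F*K) = -7*((F + K) + F*K) = -7*(F + K + F*K) = -7*F - 7*K - 7*F*K)
o*Q + u(C(0), 0) = -401/3*(-2766) + (-7*0 - 7*13 - 7*0*13) = 369722 + (0 - 91 + 0) = 369722 - 91 = 369631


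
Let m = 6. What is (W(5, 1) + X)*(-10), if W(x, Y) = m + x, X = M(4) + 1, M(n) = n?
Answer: -160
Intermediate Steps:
X = 5 (X = 4 + 1 = 5)
W(x, Y) = 6 + x
(W(5, 1) + X)*(-10) = ((6 + 5) + 5)*(-10) = (11 + 5)*(-10) = 16*(-10) = -160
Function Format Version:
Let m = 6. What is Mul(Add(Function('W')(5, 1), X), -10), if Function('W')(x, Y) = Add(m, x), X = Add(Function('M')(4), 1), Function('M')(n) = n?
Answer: -160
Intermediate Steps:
X = 5 (X = Add(4, 1) = 5)
Function('W')(x, Y) = Add(6, x)
Mul(Add(Function('W')(5, 1), X), -10) = Mul(Add(Add(6, 5), 5), -10) = Mul(Add(11, 5), -10) = Mul(16, -10) = -160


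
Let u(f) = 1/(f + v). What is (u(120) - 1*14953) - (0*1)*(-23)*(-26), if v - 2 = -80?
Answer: -628025/42 ≈ -14953.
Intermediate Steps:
v = -78 (v = 2 - 80 = -78)
u(f) = 1/(-78 + f) (u(f) = 1/(f - 78) = 1/(-78 + f))
(u(120) - 1*14953) - (0*1)*(-23)*(-26) = (1/(-78 + 120) - 1*14953) - (0*1)*(-23)*(-26) = (1/42 - 14953) - 0*(-23)*(-26) = (1/42 - 14953) - 0*(-26) = -628025/42 - 1*0 = -628025/42 + 0 = -628025/42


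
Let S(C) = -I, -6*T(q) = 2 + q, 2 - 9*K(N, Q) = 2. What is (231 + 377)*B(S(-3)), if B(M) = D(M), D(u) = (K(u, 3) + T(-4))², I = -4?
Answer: 608/9 ≈ 67.556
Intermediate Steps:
K(N, Q) = 0 (K(N, Q) = 2/9 - ⅑*2 = 2/9 - 2/9 = 0)
T(q) = -⅓ - q/6 (T(q) = -(2 + q)/6 = -⅓ - q/6)
S(C) = 4 (S(C) = -1*(-4) = 4)
D(u) = ⅑ (D(u) = (0 + (-⅓ - ⅙*(-4)))² = (0 + (-⅓ + ⅔))² = (0 + ⅓)² = (⅓)² = ⅑)
B(M) = ⅑
(231 + 377)*B(S(-3)) = (231 + 377)*(⅑) = 608*(⅑) = 608/9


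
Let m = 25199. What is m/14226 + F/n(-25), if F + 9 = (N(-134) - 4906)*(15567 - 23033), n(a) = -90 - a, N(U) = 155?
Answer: -504608196347/924690 ≈ -5.4571e+5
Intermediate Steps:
F = 35470957 (F = -9 + (155 - 4906)*(15567 - 23033) = -9 - 4751*(-7466) = -9 + 35470966 = 35470957)
m/14226 + F/n(-25) = 25199/14226 + 35470957/(-90 - 1*(-25)) = 25199*(1/14226) + 35470957/(-90 + 25) = 25199/14226 + 35470957/(-65) = 25199/14226 + 35470957*(-1/65) = 25199/14226 - 35470957/65 = -504608196347/924690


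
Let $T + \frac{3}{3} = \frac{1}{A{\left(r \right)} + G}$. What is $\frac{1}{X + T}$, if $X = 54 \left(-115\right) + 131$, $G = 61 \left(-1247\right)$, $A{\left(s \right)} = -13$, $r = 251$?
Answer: $- \frac{76080}{462566401} \approx -0.00016447$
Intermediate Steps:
$G = -76067$
$T = - \frac{76081}{76080}$ ($T = -1 + \frac{1}{-13 - 76067} = -1 + \frac{1}{-76080} = -1 - \frac{1}{76080} = - \frac{76081}{76080} \approx -1.0$)
$X = -6079$ ($X = -6210 + 131 = -6079$)
$\frac{1}{X + T} = \frac{1}{-6079 - \frac{76081}{76080}} = \frac{1}{- \frac{462566401}{76080}} = - \frac{76080}{462566401}$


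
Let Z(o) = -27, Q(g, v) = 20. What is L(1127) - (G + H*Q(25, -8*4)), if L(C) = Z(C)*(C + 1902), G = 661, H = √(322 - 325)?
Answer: -82444 - 20*I*√3 ≈ -82444.0 - 34.641*I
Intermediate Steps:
H = I*√3 (H = √(-3) = I*√3 ≈ 1.732*I)
L(C) = -51354 - 27*C (L(C) = -27*(C + 1902) = -27*(1902 + C) = -51354 - 27*C)
L(1127) - (G + H*Q(25, -8*4)) = (-51354 - 27*1127) - (661 + (I*√3)*20) = (-51354 - 30429) - (661 + 20*I*√3) = -81783 + (-661 - 20*I*√3) = -82444 - 20*I*√3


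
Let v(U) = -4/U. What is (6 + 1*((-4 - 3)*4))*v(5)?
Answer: 88/5 ≈ 17.600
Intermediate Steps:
(6 + 1*((-4 - 3)*4))*v(5) = (6 + 1*((-4 - 3)*4))*(-4/5) = (6 + 1*(-7*4))*(-4*⅕) = (6 + 1*(-28))*(-⅘) = (6 - 28)*(-⅘) = -22*(-⅘) = 88/5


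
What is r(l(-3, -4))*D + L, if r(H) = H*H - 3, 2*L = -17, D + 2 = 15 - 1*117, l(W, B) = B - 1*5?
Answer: -16241/2 ≈ -8120.5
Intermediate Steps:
l(W, B) = -5 + B (l(W, B) = B - 5 = -5 + B)
D = -104 (D = -2 + (15 - 1*117) = -2 + (15 - 117) = -2 - 102 = -104)
L = -17/2 (L = (½)*(-17) = -17/2 ≈ -8.5000)
r(H) = -3 + H² (r(H) = H² - 3 = -3 + H²)
r(l(-3, -4))*D + L = (-3 + (-5 - 4)²)*(-104) - 17/2 = (-3 + (-9)²)*(-104) - 17/2 = (-3 + 81)*(-104) - 17/2 = 78*(-104) - 17/2 = -8112 - 17/2 = -16241/2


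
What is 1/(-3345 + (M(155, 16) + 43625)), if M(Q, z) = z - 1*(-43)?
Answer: 1/40339 ≈ 2.4790e-5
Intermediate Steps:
M(Q, z) = 43 + z (M(Q, z) = z + 43 = 43 + z)
1/(-3345 + (M(155, 16) + 43625)) = 1/(-3345 + ((43 + 16) + 43625)) = 1/(-3345 + (59 + 43625)) = 1/(-3345 + 43684) = 1/40339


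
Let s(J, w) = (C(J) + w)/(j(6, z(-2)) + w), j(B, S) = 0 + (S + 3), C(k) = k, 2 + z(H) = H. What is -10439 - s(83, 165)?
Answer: -428061/41 ≈ -10441.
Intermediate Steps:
z(H) = -2 + H
j(B, S) = 3 + S (j(B, S) = 0 + (3 + S) = 3 + S)
s(J, w) = (J + w)/(-1 + w) (s(J, w) = (J + w)/((3 + (-2 - 2)) + w) = (J + w)/((3 - 4) + w) = (J + w)/(-1 + w))
-10439 - s(83, 165) = -10439 - (83 + 165)/(-1 + 165) = -10439 - 248/164 = -10439 - 1*62/41 = -10439 - 62/41 = -428061/41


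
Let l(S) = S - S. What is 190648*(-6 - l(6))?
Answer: -1143888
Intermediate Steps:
l(S) = 0
190648*(-6 - l(6)) = 190648*(-6 - 1*0) = 190648*(-6 + 0) = 190648*(-6) = -1143888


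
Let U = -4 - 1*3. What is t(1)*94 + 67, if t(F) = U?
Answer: -591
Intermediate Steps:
U = -7 (U = -4 - 3 = -7)
t(F) = -7
t(1)*94 + 67 = -7*94 + 67 = -658 + 67 = -591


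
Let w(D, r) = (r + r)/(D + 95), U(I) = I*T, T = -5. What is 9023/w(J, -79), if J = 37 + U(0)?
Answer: -595518/79 ≈ -7538.2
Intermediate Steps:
U(I) = -5*I (U(I) = I*(-5) = -5*I)
J = 37 (J = 37 - 5*0 = 37 + 0 = 37)
w(D, r) = 2*r/(95 + D) (w(D, r) = (2*r)/(95 + D) = 2*r/(95 + D))
9023/w(J, -79) = 9023/((2*(-79)/(95 + 37))) = 9023/((2*(-79)/132)) = 9023/((2*(-79)*(1/132))) = 9023/(-79/66) = 9023*(-66/79) = -595518/79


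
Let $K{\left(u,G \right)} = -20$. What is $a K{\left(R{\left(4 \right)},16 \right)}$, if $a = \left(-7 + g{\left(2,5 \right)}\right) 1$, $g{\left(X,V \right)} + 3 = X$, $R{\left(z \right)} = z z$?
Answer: $160$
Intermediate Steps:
$R{\left(z \right)} = z^{2}$
$g{\left(X,V \right)} = -3 + X$
$a = -8$ ($a = \left(-7 + \left(-3 + 2\right)\right) 1 = \left(-7 - 1\right) 1 = \left(-8\right) 1 = -8$)
$a K{\left(R{\left(4 \right)},16 \right)} = \left(-8\right) \left(-20\right) = 160$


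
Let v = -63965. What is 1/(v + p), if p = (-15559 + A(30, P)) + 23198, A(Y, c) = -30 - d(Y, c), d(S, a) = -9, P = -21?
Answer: -1/56347 ≈ -1.7747e-5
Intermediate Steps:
A(Y, c) = -21 (A(Y, c) = -30 - 1*(-9) = -30 + 9 = -21)
p = 7618 (p = (-15559 - 21) + 23198 = -15580 + 23198 = 7618)
1/(v + p) = 1/(-63965 + 7618) = 1/(-56347) = -1/56347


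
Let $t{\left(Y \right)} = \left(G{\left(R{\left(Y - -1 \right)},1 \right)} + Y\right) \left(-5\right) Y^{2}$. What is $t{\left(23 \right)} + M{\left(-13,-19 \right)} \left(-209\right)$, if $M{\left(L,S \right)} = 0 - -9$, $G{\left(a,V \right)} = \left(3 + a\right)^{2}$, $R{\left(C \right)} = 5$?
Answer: $-231996$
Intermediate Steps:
$M{\left(L,S \right)} = 9$ ($M{\left(L,S \right)} = 0 + 9 = 9$)
$t{\left(Y \right)} = Y^{2} \left(-320 - 5 Y\right)$ ($t{\left(Y \right)} = \left(\left(3 + 5\right)^{2} + Y\right) \left(-5\right) Y^{2} = \left(8^{2} + Y\right) \left(-5\right) Y^{2} = \left(64 + Y\right) \left(-5\right) Y^{2} = \left(-320 - 5 Y\right) Y^{2} = Y^{2} \left(-320 - 5 Y\right)$)
$t{\left(23 \right)} + M{\left(-13,-19 \right)} \left(-209\right) = 5 \cdot 23^{2} \left(-64 - 23\right) + 9 \left(-209\right) = 5 \cdot 529 \left(-64 - 23\right) - 1881 = 5 \cdot 529 \left(-87\right) - 1881 = -230115 - 1881 = -231996$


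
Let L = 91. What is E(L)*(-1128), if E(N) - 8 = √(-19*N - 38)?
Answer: -9024 - 1128*I*√1767 ≈ -9024.0 - 47416.0*I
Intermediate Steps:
E(N) = 8 + √(-38 - 19*N) (E(N) = 8 + √(-19*N - 38) = 8 + √(-38 - 19*N))
E(L)*(-1128) = (8 + √(-38 - 19*91))*(-1128) = (8 + √(-38 - 1729))*(-1128) = (8 + √(-1767))*(-1128) = (8 + I*√1767)*(-1128) = -9024 - 1128*I*√1767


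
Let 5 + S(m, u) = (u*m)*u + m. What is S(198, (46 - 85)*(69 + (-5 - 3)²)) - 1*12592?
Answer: 5327171463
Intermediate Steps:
S(m, u) = -5 + m + m*u² (S(m, u) = -5 + ((u*m)*u + m) = -5 + ((m*u)*u + m) = -5 + (m*u² + m) = -5 + (m + m*u²) = -5 + m + m*u²)
S(198, (46 - 85)*(69 + (-5 - 3)²)) - 1*12592 = (-5 + 198 + 198*((46 - 85)*(69 + (-5 - 3)²))²) - 1*12592 = (-5 + 198 + 198*(-39*(69 + (-8)²))²) - 12592 = (-5 + 198 + 198*(-39*(69 + 64))²) - 12592 = (-5 + 198 + 198*(-39*133)²) - 12592 = (-5 + 198 + 198*(-5187)²) - 12592 = (-5 + 198 + 198*26904969) - 12592 = (-5 + 198 + 5327183862) - 12592 = 5327184055 - 12592 = 5327171463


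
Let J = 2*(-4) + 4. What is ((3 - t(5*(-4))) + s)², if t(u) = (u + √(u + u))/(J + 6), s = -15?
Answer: (2 + I*√10)² ≈ -6.0 + 12.649*I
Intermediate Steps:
J = -4 (J = -8 + 4 = -4)
t(u) = u/2 + √2*√u/2 (t(u) = (u + √(u + u))/(-4 + 6) = (u + √(2*u))/2 = (u + √2*√u)*(½) = u/2 + √2*√u/2)
((3 - t(5*(-4))) + s)² = ((3 - ((5*(-4))/2 + √2*√(5*(-4))/2)) - 15)² = ((3 - ((½)*(-20) + √2*√(-20)/2)) - 15)² = ((3 - (-10 + √2*(2*I*√5)/2)) - 15)² = ((3 - (-10 + I*√10)) - 15)² = ((3 + (10 - I*√10)) - 15)² = ((13 - I*√10) - 15)² = (-2 - I*√10)²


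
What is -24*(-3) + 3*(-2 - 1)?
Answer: 63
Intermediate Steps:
-24*(-3) + 3*(-2 - 1) = 72 + 3*(-3) = 72 - 9 = 63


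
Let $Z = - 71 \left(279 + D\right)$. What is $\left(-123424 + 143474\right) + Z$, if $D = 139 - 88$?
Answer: $-3380$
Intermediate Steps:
$D = 51$
$Z = -23430$ ($Z = - 71 \left(279 + 51\right) = \left(-71\right) 330 = -23430$)
$\left(-123424 + 143474\right) + Z = \left(-123424 + 143474\right) - 23430 = 20050 - 23430 = -3380$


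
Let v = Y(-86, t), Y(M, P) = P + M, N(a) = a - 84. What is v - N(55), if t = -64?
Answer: -121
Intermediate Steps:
N(a) = -84 + a
Y(M, P) = M + P
v = -150 (v = -86 - 64 = -150)
v - N(55) = -150 - (-84 + 55) = -150 - 1*(-29) = -150 + 29 = -121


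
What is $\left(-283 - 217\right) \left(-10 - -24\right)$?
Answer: $-7000$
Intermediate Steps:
$\left(-283 - 217\right) \left(-10 - -24\right) = - 500 \left(-10 + 24\right) = \left(-500\right) 14 = -7000$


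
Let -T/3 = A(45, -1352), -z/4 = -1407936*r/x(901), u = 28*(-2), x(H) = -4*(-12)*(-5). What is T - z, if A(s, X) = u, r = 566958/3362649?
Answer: 23114891128/5604415 ≈ 4124.4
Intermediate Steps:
x(H) = -240 (x(H) = 48*(-5) = -240)
r = 188986/1120883 (r = 566958*(1/3362649) = 188986/1120883 ≈ 0.16860)
u = -56
A(s, X) = -56
z = -22173349408/5604415 (z = -(-5631744)/((-240/188986/1120883)) = -(-5631744)/((-240*1120883/188986)) = -(-5631744)/(-134505960/94493) = -(-5631744)*(-94493)/134505960 = -4*5543337352/5604415 = -22173349408/5604415 ≈ -3956.4)
T = 168 (T = -3*(-56) = 168)
T - z = 168 - 1*(-22173349408/5604415) = 168 + 22173349408/5604415 = 23114891128/5604415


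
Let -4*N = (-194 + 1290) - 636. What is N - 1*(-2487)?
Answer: 2372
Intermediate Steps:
N = -115 (N = -((-194 + 1290) - 636)/4 = -(1096 - 636)/4 = -¼*460 = -115)
N - 1*(-2487) = -115 - 1*(-2487) = -115 + 2487 = 2372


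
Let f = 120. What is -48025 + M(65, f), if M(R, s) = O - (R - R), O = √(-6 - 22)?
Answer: -48025 + 2*I*√7 ≈ -48025.0 + 5.2915*I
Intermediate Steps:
O = 2*I*√7 (O = √(-28) = 2*I*√7 ≈ 5.2915*I)
M(R, s) = 2*I*√7 (M(R, s) = 2*I*√7 - (R - R) = 2*I*√7 - 1*0 = 2*I*√7 + 0 = 2*I*√7)
-48025 + M(65, f) = -48025 + 2*I*√7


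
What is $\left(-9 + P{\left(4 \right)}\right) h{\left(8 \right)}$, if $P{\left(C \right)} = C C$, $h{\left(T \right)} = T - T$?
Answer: $0$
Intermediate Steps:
$h{\left(T \right)} = 0$
$P{\left(C \right)} = C^{2}$
$\left(-9 + P{\left(4 \right)}\right) h{\left(8 \right)} = \left(-9 + 4^{2}\right) 0 = \left(-9 + 16\right) 0 = 7 \cdot 0 = 0$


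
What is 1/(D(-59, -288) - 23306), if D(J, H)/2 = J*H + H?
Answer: 1/10102 ≈ 9.8990e-5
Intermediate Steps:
D(J, H) = 2*H + 2*H*J (D(J, H) = 2*(J*H + H) = 2*(H*J + H) = 2*(H + H*J) = 2*H + 2*H*J)
1/(D(-59, -288) - 23306) = 1/(2*(-288)*(1 - 59) - 23306) = 1/(2*(-288)*(-58) - 23306) = 1/(33408 - 23306) = 1/10102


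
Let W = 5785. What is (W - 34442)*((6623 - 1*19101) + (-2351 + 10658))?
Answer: 119528347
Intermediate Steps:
(W - 34442)*((6623 - 1*19101) + (-2351 + 10658)) = (5785 - 34442)*((6623 - 1*19101) + (-2351 + 10658)) = -28657*((6623 - 19101) + 8307) = -28657*(-12478 + 8307) = -28657*(-4171) = 119528347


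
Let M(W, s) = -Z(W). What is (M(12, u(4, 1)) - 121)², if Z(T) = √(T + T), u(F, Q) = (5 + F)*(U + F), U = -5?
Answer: 14665 + 484*√6 ≈ 15851.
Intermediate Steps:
u(F, Q) = (-5 + F)*(5 + F) (u(F, Q) = (5 + F)*(-5 + F) = (-5 + F)*(5 + F))
Z(T) = √2*√T (Z(T) = √(2*T) = √2*√T)
M(W, s) = -√2*√W
(M(12, u(4, 1)) - 121)² = (-√2*√12 - 121)² = (-√2*2*√3 - 121)² = (-2*√6 - 121)² = (-121 - 2*√6)²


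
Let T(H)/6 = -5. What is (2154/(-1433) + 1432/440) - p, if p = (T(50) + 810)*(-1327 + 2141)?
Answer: -50041081763/78815 ≈ -6.3492e+5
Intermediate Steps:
T(H) = -30 (T(H) = 6*(-5) = -30)
p = 634920 (p = (-30 + 810)*(-1327 + 2141) = 780*814 = 634920)
(2154/(-1433) + 1432/440) - p = (2154/(-1433) + 1432/440) - 1*634920 = (2154*(-1/1433) + 1432*(1/440)) - 634920 = (-2154/1433 + 179/55) - 634920 = 138037/78815 - 634920 = -50041081763/78815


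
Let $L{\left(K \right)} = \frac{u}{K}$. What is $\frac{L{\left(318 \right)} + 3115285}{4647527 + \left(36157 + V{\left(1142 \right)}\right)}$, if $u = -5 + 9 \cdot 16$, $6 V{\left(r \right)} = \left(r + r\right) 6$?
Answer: $\frac{141522967}{212876832} \approx 0.66481$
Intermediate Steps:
$V{\left(r \right)} = 2 r$ ($V{\left(r \right)} = \frac{\left(r + r\right) 6}{6} = \frac{2 r 6}{6} = \frac{12 r}{6} = 2 r$)
$u = 139$ ($u = -5 + 144 = 139$)
$L{\left(K \right)} = \frac{139}{K}$
$\frac{L{\left(318 \right)} + 3115285}{4647527 + \left(36157 + V{\left(1142 \right)}\right)} = \frac{\frac{139}{318} + 3115285}{4647527 + \left(36157 + 2 \cdot 1142\right)} = \frac{139 \cdot \frac{1}{318} + 3115285}{4647527 + \left(36157 + 2284\right)} = \frac{\frac{139}{318} + 3115285}{4647527 + 38441} = \frac{990660769}{318 \cdot 4685968} = \frac{990660769}{318} \cdot \frac{1}{4685968} = \frac{141522967}{212876832}$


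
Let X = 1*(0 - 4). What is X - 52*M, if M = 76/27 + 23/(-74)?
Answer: -134074/999 ≈ -134.21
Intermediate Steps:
M = 5003/1998 (M = 76*(1/27) + 23*(-1/74) = 76/27 - 23/74 = 5003/1998 ≈ 2.5040)
X = -4 (X = 1*(-4) = -4)
X - 52*M = -4 - 52*5003/1998 = -4 - 130078/999 = -134074/999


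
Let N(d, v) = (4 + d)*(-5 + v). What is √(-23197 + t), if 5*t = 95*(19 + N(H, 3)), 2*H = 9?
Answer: I*√23159 ≈ 152.18*I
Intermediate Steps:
H = 9/2 (H = (½)*9 = 9/2 ≈ 4.5000)
N(d, v) = (-5 + v)*(4 + d)
t = 38 (t = (95*(19 + (-20 - 5*9/2 + 4*3 + (9/2)*3)))/5 = (95*(19 + (-20 - 45/2 + 12 + 27/2)))/5 = (95*(19 - 17))/5 = (95*2)/5 = (⅕)*190 = 38)
√(-23197 + t) = √(-23197 + 38) = √(-23159) = I*√23159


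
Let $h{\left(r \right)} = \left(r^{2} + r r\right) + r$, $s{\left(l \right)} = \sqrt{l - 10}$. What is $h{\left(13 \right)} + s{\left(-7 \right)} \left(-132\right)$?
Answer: $351 - 132 i \sqrt{17} \approx 351.0 - 544.25 i$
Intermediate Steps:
$s{\left(l \right)} = \sqrt{-10 + l}$
$h{\left(r \right)} = r + 2 r^{2}$ ($h{\left(r \right)} = \left(r^{2} + r^{2}\right) + r = 2 r^{2} + r = r + 2 r^{2}$)
$h{\left(13 \right)} + s{\left(-7 \right)} \left(-132\right) = 13 \left(1 + 2 \cdot 13\right) + \sqrt{-10 - 7} \left(-132\right) = 13 \left(1 + 26\right) + \sqrt{-17} \left(-132\right) = 13 \cdot 27 + i \sqrt{17} \left(-132\right) = 351 - 132 i \sqrt{17}$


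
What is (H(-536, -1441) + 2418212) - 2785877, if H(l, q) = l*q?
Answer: 404711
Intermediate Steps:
(H(-536, -1441) + 2418212) - 2785877 = (-536*(-1441) + 2418212) - 2785877 = (772376 + 2418212) - 2785877 = 3190588 - 2785877 = 404711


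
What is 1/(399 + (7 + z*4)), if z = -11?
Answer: 1/362 ≈ 0.0027624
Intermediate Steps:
1/(399 + (7 + z*4)) = 1/(399 + (7 - 11*4)) = 1/(399 + (7 - 44)) = 1/(399 - 37) = 1/362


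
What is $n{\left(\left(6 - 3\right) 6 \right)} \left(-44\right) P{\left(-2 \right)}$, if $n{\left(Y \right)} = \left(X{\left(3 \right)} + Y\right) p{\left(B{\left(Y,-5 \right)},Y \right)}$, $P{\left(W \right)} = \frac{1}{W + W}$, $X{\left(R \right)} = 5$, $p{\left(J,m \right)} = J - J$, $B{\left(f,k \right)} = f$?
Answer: $0$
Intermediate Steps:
$p{\left(J,m \right)} = 0$
$P{\left(W \right)} = \frac{1}{2 W}$
$n{\left(Y \right)} = 0$ ($n{\left(Y \right)} = \left(5 + Y\right) 0 = 0$)
$n{\left(\left(6 - 3\right) 6 \right)} \left(-44\right) P{\left(-2 \right)} = 0 \left(-44\right) \frac{1}{2 \left(-2\right)} = 0 \cdot \frac{1}{2} \left(- \frac{1}{2}\right) = 0 \left(- \frac{1}{4}\right) = 0$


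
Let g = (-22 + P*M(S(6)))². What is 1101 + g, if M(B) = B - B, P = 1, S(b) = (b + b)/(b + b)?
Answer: 1585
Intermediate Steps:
S(b) = 1 (S(b) = (2*b)/((2*b)) = (2*b)*(1/(2*b)) = 1)
M(B) = 0
g = 484 (g = (-22 + 1*0)² = (-22 + 0)² = (-22)² = 484)
1101 + g = 1101 + 484 = 1585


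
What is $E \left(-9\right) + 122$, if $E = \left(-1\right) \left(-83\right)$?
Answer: $-625$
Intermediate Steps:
$E = 83$
$E \left(-9\right) + 122 = 83 \left(-9\right) + 122 = -747 + 122 = -625$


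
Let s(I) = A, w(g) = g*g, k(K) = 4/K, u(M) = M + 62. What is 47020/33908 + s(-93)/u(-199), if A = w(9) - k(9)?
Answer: 8348090/10452141 ≈ 0.79870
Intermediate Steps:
u(M) = 62 + M
w(g) = g²
A = 725/9 (A = 9² - 4/9 = 81 - 4/9 = 725/9 ≈ 80.556)
s(I) = 725/9
47020/33908 + s(-93)/u(-199) = 47020/33908 + 725/(9*(62 - 199)) = 47020*(1/33908) + (725/9)/(-137) = 11755/8477 + (725/9)*(-1/137) = 11755/8477 - 725/1233 = 8348090/10452141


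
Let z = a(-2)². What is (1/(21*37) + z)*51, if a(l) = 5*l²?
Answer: 5283617/259 ≈ 20400.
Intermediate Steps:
z = 400 (z = (5*(-2)²)² = (5*4)² = 20² = 400)
(1/(21*37) + z)*51 = (1/(21*37) + 400)*51 = ((1/21)*(1/37) + 400)*51 = (1/777 + 400)*51 = (310801/777)*51 = 5283617/259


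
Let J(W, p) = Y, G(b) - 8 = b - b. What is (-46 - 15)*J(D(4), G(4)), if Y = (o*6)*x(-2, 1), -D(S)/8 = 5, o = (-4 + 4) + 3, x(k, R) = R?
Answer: -1098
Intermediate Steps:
o = 3 (o = 0 + 3 = 3)
D(S) = -40 (D(S) = -8*5 = -40)
G(b) = 8 (G(b) = 8 + (b - b) = 8 + 0 = 8)
Y = 18 (Y = (3*6)*1 = 18*1 = 18)
J(W, p) = 18
(-46 - 15)*J(D(4), G(4)) = (-46 - 15)*18 = -61*18 = -1098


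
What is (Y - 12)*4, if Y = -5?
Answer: -68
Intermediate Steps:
(Y - 12)*4 = (-5 - 12)*4 = -17*4 = -68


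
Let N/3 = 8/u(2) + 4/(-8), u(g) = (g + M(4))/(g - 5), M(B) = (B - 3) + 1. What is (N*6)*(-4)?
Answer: 468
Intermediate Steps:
M(B) = -2 + B (M(B) = (-3 + B) + 1 = -2 + B)
u(g) = (2 + g)/(-5 + g) (u(g) = (g + (-2 + 4))/(g - 5) = (g + 2)/(-5 + g) = (2 + g)/(-5 + g))
N = -39/2 (N = 3*(8/(((2 + 2)/(-5 + 2))) + 4/(-8)) = 3*(8/((4/(-3))) + 4*(-⅛)) = 3*(8/((-⅓*4)) - ½) = 3*(8/(-4/3) - ½) = 3*(8*(-¾) - ½) = 3*(-6 - ½) = 3*(-13/2) = -39/2 ≈ -19.500)
(N*6)*(-4) = -39/2*6*(-4) = -117*(-4) = 468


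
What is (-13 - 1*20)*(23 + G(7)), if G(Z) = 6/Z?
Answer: -5511/7 ≈ -787.29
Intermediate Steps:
(-13 - 1*20)*(23 + G(7)) = (-13 - 1*20)*(23 + 6/7) = (-13 - 20)*(23 + 6*(⅐)) = -33*(23 + 6/7) = -33*167/7 = -5511/7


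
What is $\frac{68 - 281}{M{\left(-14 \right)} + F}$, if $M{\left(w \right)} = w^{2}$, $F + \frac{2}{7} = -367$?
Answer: $\frac{1491}{1199} \approx 1.2435$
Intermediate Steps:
$F = - \frac{2571}{7}$ ($F = - \frac{2}{7} - 367 = - \frac{2571}{7} \approx -367.29$)
$\frac{68 - 281}{M{\left(-14 \right)} + F} = \frac{68 - 281}{\left(-14\right)^{2} - \frac{2571}{7}} = - \frac{213}{196 - \frac{2571}{7}} = - \frac{213}{- \frac{1199}{7}} = \left(-213\right) \left(- \frac{7}{1199}\right) = \frac{1491}{1199}$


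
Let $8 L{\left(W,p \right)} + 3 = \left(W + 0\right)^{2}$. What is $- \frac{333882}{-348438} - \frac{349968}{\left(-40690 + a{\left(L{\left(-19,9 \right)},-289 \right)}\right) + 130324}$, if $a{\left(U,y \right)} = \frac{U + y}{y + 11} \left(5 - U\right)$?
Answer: $- \frac{22740803129563}{7714740380099} \approx -2.9477$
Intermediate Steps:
$L{\left(W,p \right)} = - \frac{3}{8} + \frac{W^{2}}{8}$ ($L{\left(W,p \right)} = - \frac{3}{8} + \frac{\left(W + 0\right)^{2}}{8} = - \frac{3}{8} + \frac{W^{2}}{8}$)
$a{\left(U,y \right)} = \frac{\left(5 - U\right) \left(U + y\right)}{11 + y}$ ($a{\left(U,y \right)} = \frac{U + y}{11 + y} \left(5 - U\right) = \frac{\left(5 - U\right) \left(U + y\right)}{11 + y}$)
$- \frac{333882}{-348438} - \frac{349968}{\left(-40690 + a{\left(L{\left(-19,9 \right)},-289 \right)}\right) + 130324} = - \frac{333882}{-348438} - \frac{349968}{\left(-40690 + \frac{- \left(- \frac{3}{8} + \frac{\left(-19\right)^{2}}{8}\right)^{2} + 5 \left(- \frac{3}{8} + \frac{\left(-19\right)^{2}}{8}\right) + 5 \left(-289\right) - \left(- \frac{3}{8} + \frac{\left(-19\right)^{2}}{8}\right) \left(-289\right)}{11 - 289}\right) + 130324} = \left(-333882\right) \left(- \frac{1}{348438}\right) - \frac{349968}{\left(-40690 + \frac{- \left(- \frac{3}{8} + \frac{1}{8} \cdot 361\right)^{2} + 5 \left(- \frac{3}{8} + \frac{1}{8} \cdot 361\right) - 1445 - \left(- \frac{3}{8} + \frac{1}{8} \cdot 361\right) \left(-289\right)}{-278}\right) + 130324} = \frac{55647}{58073} - \frac{349968}{\left(-40690 - \frac{- \left(- \frac{3}{8} + \frac{361}{8}\right)^{2} + 5 \left(- \frac{3}{8} + \frac{361}{8}\right) - 1445 - \left(- \frac{3}{8} + \frac{361}{8}\right) \left(-289\right)}{278}\right) + 130324} = \frac{55647}{58073} - \frac{349968}{\left(-40690 - \frac{- \left(\frac{179}{4}\right)^{2} + 5 \cdot \frac{179}{4} - 1445 - \frac{179}{4} \left(-289\right)}{278}\right) + 130324} = \frac{55647}{58073} - \frac{349968}{\left(-40690 - \frac{\left(-1\right) \frac{32041}{16} + \frac{895}{4} - 1445 + \frac{51731}{4}}{278}\right) + 130324} = \frac{55647}{58073} - \frac{349968}{\left(-40690 - \frac{- \frac{32041}{16} + \frac{895}{4} - 1445 + \frac{51731}{4}}{278}\right) + 130324} = \frac{55647}{58073} - \frac{349968}{\left(-40690 - \frac{155343}{4448}\right) + 130324} = \frac{55647}{58073} - \frac{349968}{- \frac{181144463}{4448} + 130324} = \frac{55647}{58073} - \frac{349968}{\frac{398536689}{4448}} = \frac{55647}{58073} - \frac{518885888}{132845563} = - \frac{22740803129563}{7714740380099}$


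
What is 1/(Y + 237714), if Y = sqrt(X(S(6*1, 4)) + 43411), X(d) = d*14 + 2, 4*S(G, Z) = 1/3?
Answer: 1426284/339047414291 - sqrt(1562910)/339047414291 ≈ 4.2031e-6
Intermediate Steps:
S(G, Z) = 1/12 (S(G, Z) = (1/4)/3 = (1/4)*(1/3) = 1/12)
X(d) = 2 + 14*d (X(d) = 14*d + 2 = 2 + 14*d)
Y = sqrt(1562910)/6 (Y = sqrt((2 + 14*(1/12)) + 43411) = sqrt((2 + 7/6) + 43411) = sqrt(19/6 + 43411) = sqrt(260485/6) = sqrt(1562910)/6 ≈ 208.36)
1/(Y + 237714) = 1/(sqrt(1562910)/6 + 237714) = 1/(237714 + sqrt(1562910)/6)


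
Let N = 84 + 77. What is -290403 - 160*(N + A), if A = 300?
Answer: -364163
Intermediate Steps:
N = 161
-290403 - 160*(N + A) = -290403 - 160*(161 + 300) = -290403 - 160*461 = -290403 - 1*73760 = -290403 - 73760 = -364163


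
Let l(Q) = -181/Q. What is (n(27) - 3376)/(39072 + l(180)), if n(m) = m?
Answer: -602820/7032779 ≈ -0.085716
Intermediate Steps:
(n(27) - 3376)/(39072 + l(180)) = (27 - 3376)/(39072 - 181/180) = -3349/(39072 - 181*1/180) = -3349/(39072 - 181/180) = -3349/7032779/180 = -3349*180/7032779 = -602820/7032779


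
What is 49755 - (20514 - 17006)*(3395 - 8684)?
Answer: 18603567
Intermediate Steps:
49755 - (20514 - 17006)*(3395 - 8684) = 49755 - 3508*(-5289) = 49755 - 1*(-18553812) = 49755 + 18553812 = 18603567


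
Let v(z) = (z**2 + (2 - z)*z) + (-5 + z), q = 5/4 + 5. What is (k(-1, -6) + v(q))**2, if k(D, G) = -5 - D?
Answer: 1521/16 ≈ 95.063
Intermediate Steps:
q = 25/4 (q = 5*(1/4) + 5 = 5/4 + 5 = 25/4 ≈ 6.2500)
v(z) = -5 + z + z**2 + z*(2 - z) (v(z) = (z**2 + z*(2 - z)) + (-5 + z) = -5 + z + z**2 + z*(2 - z))
(k(-1, -6) + v(q))**2 = ((-5 - 1*(-1)) + (-5 + 3*(25/4)))**2 = ((-5 + 1) + (-5 + 75/4))**2 = (-4 + 55/4)**2 = (39/4)**2 = 1521/16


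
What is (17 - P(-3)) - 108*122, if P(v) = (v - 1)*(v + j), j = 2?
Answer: -13163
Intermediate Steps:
P(v) = (-1 + v)*(2 + v) (P(v) = (v - 1)*(v + 2) = (-1 + v)*(2 + v))
(17 - P(-3)) - 108*122 = (17 - (-2 - 3 + (-3)²)) - 108*122 = (17 - (-2 - 3 + 9)) - 13176 = (17 - 1*4) - 13176 = (17 - 4) - 13176 = 13 - 13176 = -13163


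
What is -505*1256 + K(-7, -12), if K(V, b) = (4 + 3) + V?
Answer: -634280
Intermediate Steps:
K(V, b) = 7 + V
-505*1256 + K(-7, -12) = -505*1256 + (7 - 7) = -634280 + 0 = -634280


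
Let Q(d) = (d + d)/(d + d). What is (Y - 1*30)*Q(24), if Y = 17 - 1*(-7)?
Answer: -6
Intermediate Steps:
Y = 24 (Y = 17 + 7 = 24)
Q(d) = 1 (Q(d) = (2*d)/((2*d)) = (2*d)*(1/(2*d)) = 1)
(Y - 1*30)*Q(24) = (24 - 1*30)*1 = (24 - 30)*1 = -6*1 = -6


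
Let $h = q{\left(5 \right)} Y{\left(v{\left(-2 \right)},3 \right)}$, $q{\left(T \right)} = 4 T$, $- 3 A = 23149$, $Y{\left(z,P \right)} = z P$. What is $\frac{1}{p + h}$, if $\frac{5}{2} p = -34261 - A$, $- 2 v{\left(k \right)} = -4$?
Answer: $- \frac{15}{157468} \approx -9.5257 \cdot 10^{-5}$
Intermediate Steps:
$v{\left(k \right)} = 2$ ($v{\left(k \right)} = \left(- \frac{1}{2}\right) \left(-4\right) = 2$)
$Y{\left(z,P \right)} = P z$
$A = - \frac{23149}{3}$ ($A = \left(- \frac{1}{3}\right) 23149 = - \frac{23149}{3} \approx -7716.3$)
$h = 120$ ($h = 4 \cdot 5 \cdot 3 \cdot 2 = 20 \cdot 6 = 120$)
$p = - \frac{159268}{15}$ ($p = \frac{2 \left(-34261 - - \frac{23149}{3}\right)}{5} = \frac{2 \left(-34261 + \frac{23149}{3}\right)}{5} = \frac{2}{5} \left(- \frac{79634}{3}\right) = - \frac{159268}{15} \approx -10618.0$)
$\frac{1}{p + h} = \frac{1}{- \frac{159268}{15} + 120} = \frac{1}{- \frac{157468}{15}} = - \frac{15}{157468}$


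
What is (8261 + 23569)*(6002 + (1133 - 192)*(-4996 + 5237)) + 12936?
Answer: 7409495826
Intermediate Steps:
(8261 + 23569)*(6002 + (1133 - 192)*(-4996 + 5237)) + 12936 = 31830*(6002 + 941*241) + 12936 = 31830*(6002 + 226781) + 12936 = 31830*232783 + 12936 = 7409482890 + 12936 = 7409495826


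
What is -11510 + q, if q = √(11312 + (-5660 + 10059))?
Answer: -11510 + √15711 ≈ -11385.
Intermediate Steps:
q = √15711 (q = √(11312 + 4399) = √15711 ≈ 125.34)
-11510 + q = -11510 + √15711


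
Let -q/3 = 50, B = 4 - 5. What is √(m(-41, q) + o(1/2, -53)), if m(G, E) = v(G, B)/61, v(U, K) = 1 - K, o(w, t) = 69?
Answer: √256871/61 ≈ 8.3086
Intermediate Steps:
B = -1
q = -150 (q = -3*50 = -150)
m(G, E) = 2/61 (m(G, E) = (1 - 1*(-1))/61 = (1 + 1)*(1/61) = 2*(1/61) = 2/61)
√(m(-41, q) + o(1/2, -53)) = √(2/61 + 69) = √(4211/61) = √256871/61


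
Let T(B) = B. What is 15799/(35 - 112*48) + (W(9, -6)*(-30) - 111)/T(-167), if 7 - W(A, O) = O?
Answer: 32/763 ≈ 0.041940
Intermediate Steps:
W(A, O) = 7 - O
15799/(35 - 112*48) + (W(9, -6)*(-30) - 111)/T(-167) = 15799/(35 - 112*48) + ((7 - 1*(-6))*(-30) - 111)/(-167) = 15799/(35 - 5376) + ((7 + 6)*(-30) - 111)*(-1/167) = 15799/(-5341) + (13*(-30) - 111)*(-1/167) = 15799*(-1/5341) + (-390 - 111)*(-1/167) = -2257/763 - 501*(-1/167) = -2257/763 + 3 = 32/763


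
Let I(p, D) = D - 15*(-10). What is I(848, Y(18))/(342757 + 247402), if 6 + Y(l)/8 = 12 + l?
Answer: 18/31061 ≈ 0.00057951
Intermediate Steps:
Y(l) = 48 + 8*l (Y(l) = -48 + 8*(12 + l) = -48 + (96 + 8*l) = 48 + 8*l)
I(p, D) = 150 + D (I(p, D) = D + 150 = 150 + D)
I(848, Y(18))/(342757 + 247402) = (150 + (48 + 8*18))/(342757 + 247402) = (150 + (48 + 144))/590159 = (150 + 192)*(1/590159) = 342*(1/590159) = 18/31061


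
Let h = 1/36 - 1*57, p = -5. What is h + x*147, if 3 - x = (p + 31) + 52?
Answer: -398951/36 ≈ -11082.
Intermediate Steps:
x = -75 (x = 3 - ((-5 + 31) + 52) = 3 - (26 + 52) = 3 - 1*78 = 3 - 78 = -75)
h = -2051/36 (h = 1/36 - 57 = -2051/36 ≈ -56.972)
h + x*147 = -2051/36 - 75*147 = -2051/36 - 11025 = -398951/36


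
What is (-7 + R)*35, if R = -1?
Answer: -280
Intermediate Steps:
(-7 + R)*35 = (-7 - 1)*35 = -8*35 = -280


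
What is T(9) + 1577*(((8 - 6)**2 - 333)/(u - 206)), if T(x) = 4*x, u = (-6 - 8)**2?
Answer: 519193/10 ≈ 51919.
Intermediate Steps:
u = 196 (u = (-14)**2 = 196)
T(9) + 1577*(((8 - 6)**2 - 333)/(u - 206)) = 4*9 + 1577*(((8 - 6)**2 - 333)/(196 - 206)) = 36 + 1577*((2**2 - 333)/(-10)) = 36 + 1577*((4 - 333)*(-1/10)) = 36 + 1577*(-329*(-1/10)) = 36 + 1577*(329/10) = 36 + 518833/10 = 519193/10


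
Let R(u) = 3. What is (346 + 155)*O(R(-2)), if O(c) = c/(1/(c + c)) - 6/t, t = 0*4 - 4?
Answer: 19539/2 ≈ 9769.5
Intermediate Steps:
t = -4 (t = 0 - 4 = -4)
O(c) = 3/2 + 2*c² (O(c) = c/(1/(c + c)) - 6/(-4) = c/(1/(2*c)) - 6*(-¼) = c/((1/(2*c))) + 3/2 = c*(2*c) + 3/2 = 2*c² + 3/2 = 3/2 + 2*c²)
(346 + 155)*O(R(-2)) = (346 + 155)*(3/2 + 2*3²) = 501*(3/2 + 2*9) = 501*(3/2 + 18) = 501*(39/2) = 19539/2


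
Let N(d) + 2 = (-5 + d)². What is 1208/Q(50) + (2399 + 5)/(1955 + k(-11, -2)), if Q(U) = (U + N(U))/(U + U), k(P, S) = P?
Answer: 19984891/335826 ≈ 59.510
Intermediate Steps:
N(d) = -2 + (-5 + d)²
Q(U) = (-2 + U + (-5 + U)²)/(2*U) (Q(U) = (U + (-2 + (-5 + U)²))/(U + U) = (-2 + U + (-5 + U)²)/((2*U)) = (-2 + U + (-5 + U)²)*(1/(2*U)) = (-2 + U + (-5 + U)²)/(2*U))
1208/Q(50) + (2399 + 5)/(1955 + k(-11, -2)) = 1208/(((½)*(-2 + 50 + (-5 + 50)²)/50)) + (2399 + 5)/(1955 - 11) = 1208/(((½)*(1/50)*(-2 + 50 + 45²))) + 2404/1944 = 1208/(((½)*(1/50)*(-2 + 50 + 2025))) + 2404*(1/1944) = 1208/(((½)*(1/50)*2073)) + 601/486 = 1208/(2073/100) + 601/486 = 1208*(100/2073) + 601/486 = 120800/2073 + 601/486 = 19984891/335826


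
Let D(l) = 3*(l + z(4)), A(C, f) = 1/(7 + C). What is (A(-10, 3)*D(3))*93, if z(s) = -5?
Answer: 186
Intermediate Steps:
D(l) = -15 + 3*l (D(l) = 3*(l - 5) = 3*(-5 + l) = -15 + 3*l)
(A(-10, 3)*D(3))*93 = ((-15 + 3*3)/(7 - 10))*93 = ((-15 + 9)/(-3))*93 = -⅓*(-6)*93 = 2*93 = 186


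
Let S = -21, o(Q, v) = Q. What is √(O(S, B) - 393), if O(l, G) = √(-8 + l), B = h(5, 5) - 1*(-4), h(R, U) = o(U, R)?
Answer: √(-393 + I*√29) ≈ 0.1358 + 19.825*I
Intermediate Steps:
h(R, U) = U
B = 9 (B = 5 - 1*(-4) = 5 + 4 = 9)
√(O(S, B) - 393) = √(√(-8 - 21) - 393) = √(√(-29) - 393) = √(I*√29 - 393) = √(-393 + I*√29)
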